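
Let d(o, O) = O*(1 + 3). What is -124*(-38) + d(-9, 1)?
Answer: 4716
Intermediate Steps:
d(o, O) = 4*O (d(o, O) = O*4 = 4*O)
-124*(-38) + d(-9, 1) = -124*(-38) + 4*1 = 4712 + 4 = 4716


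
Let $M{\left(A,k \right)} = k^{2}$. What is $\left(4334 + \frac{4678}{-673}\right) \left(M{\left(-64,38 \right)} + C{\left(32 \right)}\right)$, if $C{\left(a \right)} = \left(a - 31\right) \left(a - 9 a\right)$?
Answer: $\frac{3459579552}{673} \approx 5.1405 \cdot 10^{6}$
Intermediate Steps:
$C{\left(a \right)} = - 8 a \left(-31 + a\right)$ ($C{\left(a \right)} = \left(-31 + a\right) \left(- 8 a\right) = - 8 a \left(-31 + a\right)$)
$\left(4334 + \frac{4678}{-673}\right) \left(M{\left(-64,38 \right)} + C{\left(32 \right)}\right) = \left(4334 + \frac{4678}{-673}\right) \left(38^{2} + 8 \cdot 32 \left(31 - 32\right)\right) = \left(4334 + 4678 \left(- \frac{1}{673}\right)\right) \left(1444 + 8 \cdot 32 \left(31 - 32\right)\right) = \left(4334 - \frac{4678}{673}\right) \left(1444 + 8 \cdot 32 \left(-1\right)\right) = \frac{2912104 \left(1444 - 256\right)}{673} = \frac{2912104}{673} \cdot 1188 = \frac{3459579552}{673}$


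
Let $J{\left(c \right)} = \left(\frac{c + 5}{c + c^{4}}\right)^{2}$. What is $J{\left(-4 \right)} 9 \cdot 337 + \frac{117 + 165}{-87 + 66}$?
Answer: $- \frac{94415}{7056} \approx -13.381$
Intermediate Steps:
$J{\left(c \right)} = \frac{\left(5 + c\right)^{2}}{\left(c + c^{4}\right)^{2}}$ ($J{\left(c \right)} = \left(\frac{5 + c}{c + c^{4}}\right)^{2} = \frac{\left(5 + c\right)^{2}}{\left(c + c^{4}\right)^{2}}$)
$J{\left(-4 \right)} 9 \cdot 337 + \frac{117 + 165}{-87 + 66} = \frac{\left(5 - 4\right)^{2}}{16 \left(1 + \left(-4\right)^{3}\right)^{2}} \cdot 9 \cdot 337 + \frac{117 + 165}{-87 + 66} = \frac{1^{2}}{16 \left(1 - 64\right)^{2}} \cdot 9 \cdot 337 + \frac{282}{-21} = \frac{1}{16} \cdot \frac{1}{3969} \cdot 1 \cdot 9 \cdot 337 + 282 \left(- \frac{1}{21}\right) = \frac{1}{16} \cdot \frac{1}{3969} \cdot 1 \cdot 9 \cdot 337 - \frac{94}{7} = \frac{1}{63504} \cdot 9 \cdot 337 - \frac{94}{7} = \frac{1}{7056} \cdot 337 - \frac{94}{7} = \frac{337}{7056} - \frac{94}{7} = - \frac{94415}{7056}$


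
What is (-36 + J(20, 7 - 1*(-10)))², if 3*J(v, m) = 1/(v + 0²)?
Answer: 4661281/3600 ≈ 1294.8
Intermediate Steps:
J(v, m) = 1/(3*v) (J(v, m) = 1/(3*(v + 0²)) = 1/(3*(v + 0)) = 1/(3*v))
(-36 + J(20, 7 - 1*(-10)))² = (-36 + (⅓)/20)² = (-36 + (⅓)*(1/20))² = (-36 + 1/60)² = (-2159/60)² = 4661281/3600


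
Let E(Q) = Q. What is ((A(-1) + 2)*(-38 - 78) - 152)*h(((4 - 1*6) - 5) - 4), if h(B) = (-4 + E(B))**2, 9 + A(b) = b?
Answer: 174600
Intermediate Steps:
A(b) = -9 + b
h(B) = (-4 + B)**2
((A(-1) + 2)*(-38 - 78) - 152)*h(((4 - 1*6) - 5) - 4) = (((-9 - 1) + 2)*(-38 - 78) - 152)*(-4 + (((4 - 1*6) - 5) - 4))**2 = ((-10 + 2)*(-116) - 152)*(-4 + (((4 - 6) - 5) - 4))**2 = (-8*(-116) - 152)*(-4 + ((-2 - 5) - 4))**2 = (928 - 152)*(-4 + (-7 - 4))**2 = 776*(-4 - 11)**2 = 776*(-15)**2 = 776*225 = 174600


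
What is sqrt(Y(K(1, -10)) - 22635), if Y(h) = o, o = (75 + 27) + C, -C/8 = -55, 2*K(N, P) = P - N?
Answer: I*sqrt(22093) ≈ 148.64*I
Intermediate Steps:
K(N, P) = P/2 - N/2 (K(N, P) = (P - N)/2 = P/2 - N/2)
C = 440 (C = -8*(-55) = 440)
o = 542 (o = (75 + 27) + 440 = 102 + 440 = 542)
Y(h) = 542
sqrt(Y(K(1, -10)) - 22635) = sqrt(542 - 22635) = sqrt(-22093) = I*sqrt(22093)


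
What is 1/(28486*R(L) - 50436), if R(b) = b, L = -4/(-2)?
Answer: 1/6536 ≈ 0.00015300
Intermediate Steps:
L = 2 (L = -4*(-½) = 2)
1/(28486*R(L) - 50436) = 1/(28486*2 - 50436) = 1/(56972 - 50436) = 1/6536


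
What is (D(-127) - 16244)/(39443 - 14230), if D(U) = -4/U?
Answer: -2062984/3202051 ≈ -0.64427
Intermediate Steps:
(D(-127) - 16244)/(39443 - 14230) = (-4/(-127) - 16244)/(39443 - 14230) = (-4*(-1/127) - 16244)/25213 = (4/127 - 16244)*(1/25213) = -2062984/127*1/25213 = -2062984/3202051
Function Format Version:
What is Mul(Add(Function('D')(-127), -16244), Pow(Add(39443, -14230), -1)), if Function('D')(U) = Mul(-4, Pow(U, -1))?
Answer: Rational(-2062984, 3202051) ≈ -0.64427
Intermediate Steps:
Mul(Add(Function('D')(-127), -16244), Pow(Add(39443, -14230), -1)) = Mul(Add(Mul(-4, Pow(-127, -1)), -16244), Pow(Add(39443, -14230), -1)) = Mul(Add(Mul(-4, Rational(-1, 127)), -16244), Pow(25213, -1)) = Mul(Add(Rational(4, 127), -16244), Rational(1, 25213)) = Mul(Rational(-2062984, 127), Rational(1, 25213)) = Rational(-2062984, 3202051)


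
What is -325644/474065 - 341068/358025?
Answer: -55655418904/33945424325 ≈ -1.6396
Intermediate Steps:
-325644/474065 - 341068/358025 = -55655418904/33945424325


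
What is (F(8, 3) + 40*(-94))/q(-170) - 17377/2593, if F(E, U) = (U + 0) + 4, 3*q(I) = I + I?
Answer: 23286407/881620 ≈ 26.413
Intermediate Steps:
q(I) = 2*I/3 (q(I) = (I + I)/3 = (2*I)/3 = 2*I/3)
F(E, U) = 4 + U (F(E, U) = U + 4 = 4 + U)
(F(8, 3) + 40*(-94))/q(-170) - 17377/2593 = ((4 + 3) + 40*(-94))/(((2/3)*(-170))) - 17377/2593 = (7 - 3760)/(-340/3) - 17377*1/2593 = -3753*(-3/340) - 17377/2593 = 11259/340 - 17377/2593 = 23286407/881620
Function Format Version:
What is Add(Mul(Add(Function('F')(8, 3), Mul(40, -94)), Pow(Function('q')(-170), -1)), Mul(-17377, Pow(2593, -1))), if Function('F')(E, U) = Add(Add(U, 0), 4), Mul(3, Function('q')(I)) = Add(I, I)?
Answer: Rational(23286407, 881620) ≈ 26.413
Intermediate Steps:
Function('q')(I) = Mul(Rational(2, 3), I) (Function('q')(I) = Mul(Rational(1, 3), Add(I, I)) = Mul(Rational(1, 3), Mul(2, I)) = Mul(Rational(2, 3), I))
Function('F')(E, U) = Add(4, U) (Function('F')(E, U) = Add(U, 4) = Add(4, U))
Add(Mul(Add(Function('F')(8, 3), Mul(40, -94)), Pow(Function('q')(-170), -1)), Mul(-17377, Pow(2593, -1))) = Add(Mul(Add(Add(4, 3), Mul(40, -94)), Pow(Mul(Rational(2, 3), -170), -1)), Mul(-17377, Pow(2593, -1))) = Add(Mul(Add(7, -3760), Pow(Rational(-340, 3), -1)), Mul(-17377, Rational(1, 2593))) = Add(Mul(-3753, Rational(-3, 340)), Rational(-17377, 2593)) = Add(Rational(11259, 340), Rational(-17377, 2593)) = Rational(23286407, 881620)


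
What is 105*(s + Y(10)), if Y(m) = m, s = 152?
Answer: 17010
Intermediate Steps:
105*(s + Y(10)) = 105*(152 + 10) = 105*162 = 17010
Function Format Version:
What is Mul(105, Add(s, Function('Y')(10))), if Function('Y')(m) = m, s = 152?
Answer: 17010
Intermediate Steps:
Mul(105, Add(s, Function('Y')(10))) = Mul(105, Add(152, 10)) = Mul(105, 162) = 17010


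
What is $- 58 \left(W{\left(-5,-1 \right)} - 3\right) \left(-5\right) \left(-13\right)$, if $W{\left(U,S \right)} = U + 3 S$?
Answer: $41470$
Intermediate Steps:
$- 58 \left(W{\left(-5,-1 \right)} - 3\right) \left(-5\right) \left(-13\right) = - 58 \left(\left(-5 + 3 \left(-1\right)\right) - 3\right) \left(-5\right) \left(-13\right) = - 58 \left(\left(-5 - 3\right) - 3\right) \left(-5\right) \left(-13\right) = - 58 \left(-8 - 3\right) \left(-5\right) \left(-13\right) = - 58 \left(\left(-11\right) \left(-5\right)\right) \left(-13\right) = \left(-58\right) 55 \left(-13\right) = \left(-3190\right) \left(-13\right) = 41470$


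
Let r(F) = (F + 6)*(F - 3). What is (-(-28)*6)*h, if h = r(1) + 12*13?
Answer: 23856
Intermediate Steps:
r(F) = (-3 + F)*(6 + F) (r(F) = (6 + F)*(-3 + F) = (-3 + F)*(6 + F))
h = 142 (h = (-18 + 1**2 + 3*1) + 12*13 = (-18 + 1 + 3) + 156 = -14 + 156 = 142)
(-(-28)*6)*h = -(-28)*6*142 = -7*(-24)*142 = 168*142 = 23856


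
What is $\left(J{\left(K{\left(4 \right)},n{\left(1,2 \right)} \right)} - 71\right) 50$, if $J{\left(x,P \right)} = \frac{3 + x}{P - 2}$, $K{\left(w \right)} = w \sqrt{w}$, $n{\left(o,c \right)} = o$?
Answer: $-4100$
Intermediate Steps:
$K{\left(w \right)} = w^{\frac{3}{2}}$
$J{\left(x,P \right)} = \frac{3 + x}{-2 + P}$
$\left(J{\left(K{\left(4 \right)},n{\left(1,2 \right)} \right)} - 71\right) 50 = \left(\frac{3 + 4^{\frac{3}{2}}}{-2 + 1} - 71\right) 50 = \left(\frac{3 + 8}{-1} - 71\right) 50 = \left(\left(-1\right) 11 - 71\right) 50 = \left(-11 - 71\right) 50 = \left(-82\right) 50 = -4100$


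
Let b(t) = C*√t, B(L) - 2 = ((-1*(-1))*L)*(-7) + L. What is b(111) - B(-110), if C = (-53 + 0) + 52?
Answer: -662 - √111 ≈ -672.54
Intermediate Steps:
C = -1 (C = -53 + 52 = -1)
B(L) = 2 - 6*L (B(L) = 2 + (((-1*(-1))*L)*(-7) + L) = 2 + ((1*L)*(-7) + L) = 2 + (L*(-7) + L) = 2 + (-7*L + L) = 2 - 6*L)
b(t) = -√t
b(111) - B(-110) = -√111 - (2 - 6*(-110)) = -√111 - (2 + 660) = -√111 - 1*662 = -√111 - 662 = -662 - √111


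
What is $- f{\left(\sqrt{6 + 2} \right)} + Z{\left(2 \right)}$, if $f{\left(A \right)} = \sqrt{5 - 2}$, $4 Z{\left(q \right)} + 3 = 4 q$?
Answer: $\frac{5}{4} - \sqrt{3} \approx -0.48205$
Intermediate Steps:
$Z{\left(q \right)} = - \frac{3}{4} + q$ ($Z{\left(q \right)} = - \frac{3}{4} + \frac{4 q}{4} = - \frac{3}{4} + q$)
$f{\left(A \right)} = \sqrt{3}$
$- f{\left(\sqrt{6 + 2} \right)} + Z{\left(2 \right)} = - \sqrt{3} + \left(- \frac{3}{4} + 2\right) = - \sqrt{3} + \frac{5}{4} = \frac{5}{4} - \sqrt{3}$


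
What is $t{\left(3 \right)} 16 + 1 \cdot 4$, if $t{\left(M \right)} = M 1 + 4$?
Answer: $116$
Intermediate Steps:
$t{\left(M \right)} = 4 + M$ ($t{\left(M \right)} = M + 4 = 4 + M$)
$t{\left(3 \right)} 16 + 1 \cdot 4 = \left(4 + 3\right) 16 + 1 \cdot 4 = 7 \cdot 16 + 4 = 112 + 4 = 116$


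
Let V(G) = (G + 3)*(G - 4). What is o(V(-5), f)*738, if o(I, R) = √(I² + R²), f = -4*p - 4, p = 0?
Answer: 1476*√85 ≈ 13608.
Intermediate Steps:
V(G) = (-4 + G)*(3 + G) (V(G) = (3 + G)*(-4 + G) = (-4 + G)*(3 + G))
f = -4 (f = -4*0 - 4 = 0 - 4 = -4)
o(V(-5), f)*738 = √((-12 + (-5)² - 1*(-5))² + (-4)²)*738 = √((-12 + 25 + 5)² + 16)*738 = √(18² + 16)*738 = √(324 + 16)*738 = √340*738 = (2*√85)*738 = 1476*√85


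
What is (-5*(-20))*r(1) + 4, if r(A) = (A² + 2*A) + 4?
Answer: 704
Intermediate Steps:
r(A) = 4 + A² + 2*A
(-5*(-20))*r(1) + 4 = (-5*(-20))*(4 + 1² + 2*1) + 4 = 100*(4 + 1 + 2) + 4 = 100*7 + 4 = 700 + 4 = 704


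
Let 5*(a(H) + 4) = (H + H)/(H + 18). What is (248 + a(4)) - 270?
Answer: -1426/55 ≈ -25.927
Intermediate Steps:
a(H) = -4 + 2*H/(5*(18 + H)) (a(H) = -4 + ((H + H)/(H + 18))/5 = -4 + ((2*H)/(18 + H))/5 = -4 + (2*H/(18 + H))/5 = -4 + 2*H/(5*(18 + H)))
(248 + a(4)) - 270 = (248 + 18*(-20 - 1*4)/(5*(18 + 4))) - 270 = (248 + (18/5)*(-20 - 4)/22) - 270 = (248 + (18/5)*(1/22)*(-24)) - 270 = (248 - 216/55) - 270 = 13424/55 - 270 = -1426/55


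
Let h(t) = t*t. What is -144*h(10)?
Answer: -14400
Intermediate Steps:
h(t) = t²
-144*h(10) = -144*10² = -144*100 = -14400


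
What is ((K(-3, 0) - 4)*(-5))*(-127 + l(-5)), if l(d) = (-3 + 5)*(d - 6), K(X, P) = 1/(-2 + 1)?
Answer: -3725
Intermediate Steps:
K(X, P) = -1 (K(X, P) = 1/(-1) = -1)
l(d) = -12 + 2*d (l(d) = 2*(-6 + d) = -12 + 2*d)
((K(-3, 0) - 4)*(-5))*(-127 + l(-5)) = ((-1 - 4)*(-5))*(-127 + (-12 + 2*(-5))) = (-5*(-5))*(-127 + (-12 - 10)) = 25*(-127 - 22) = 25*(-149) = -3725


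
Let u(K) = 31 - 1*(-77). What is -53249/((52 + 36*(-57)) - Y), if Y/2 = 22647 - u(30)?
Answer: 53249/47078 ≈ 1.1311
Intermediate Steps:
u(K) = 108 (u(K) = 31 + 77 = 108)
Y = 45078 (Y = 2*(22647 - 1*108) = 2*(22647 - 108) = 2*22539 = 45078)
-53249/((52 + 36*(-57)) - Y) = -53249/((52 + 36*(-57)) - 1*45078) = -53249/((52 - 2052) - 45078) = -53249/(-2000 - 45078) = -53249/(-47078) = -53249*(-1/47078) = 53249/47078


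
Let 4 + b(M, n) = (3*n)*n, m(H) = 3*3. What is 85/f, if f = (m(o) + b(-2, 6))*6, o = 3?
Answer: 85/678 ≈ 0.12537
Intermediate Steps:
m(H) = 9
b(M, n) = -4 + 3*n² (b(M, n) = -4 + (3*n)*n = -4 + 3*n²)
f = 678 (f = (9 + (-4 + 3*6²))*6 = (9 + (-4 + 3*36))*6 = (9 + (-4 + 108))*6 = (9 + 104)*6 = 113*6 = 678)
85/f = 85/678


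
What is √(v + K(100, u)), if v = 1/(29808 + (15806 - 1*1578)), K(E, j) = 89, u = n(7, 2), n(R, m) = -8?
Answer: √43146527845/22018 ≈ 9.4340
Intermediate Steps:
u = -8
v = 1/44036 (v = 1/(29808 + (15806 - 1578)) = 1/(29808 + 14228) = 1/44036 ≈ 2.2709e-5)
√(v + K(100, u)) = √(1/44036 + 89) = √(3919205/44036) = √43146527845/22018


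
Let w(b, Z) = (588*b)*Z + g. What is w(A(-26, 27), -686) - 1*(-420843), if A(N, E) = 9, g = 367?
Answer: -3209102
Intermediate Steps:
w(b, Z) = 367 + 588*Z*b (w(b, Z) = (588*b)*Z + 367 = 588*Z*b + 367 = 367 + 588*Z*b)
w(A(-26, 27), -686) - 1*(-420843) = (367 + 588*(-686)*9) - 1*(-420843) = (367 - 3630312) + 420843 = -3629945 + 420843 = -3209102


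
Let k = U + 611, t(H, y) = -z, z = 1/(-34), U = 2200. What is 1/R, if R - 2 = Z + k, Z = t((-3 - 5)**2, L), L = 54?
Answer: 34/95643 ≈ 0.00035549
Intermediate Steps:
z = -1/34 ≈ -0.029412
t(H, y) = 1/34 (t(H, y) = -1*(-1/34) = 1/34)
Z = 1/34 ≈ 0.029412
k = 2811 (k = 2200 + 611 = 2811)
R = 95643/34 (R = 2 + (1/34 + 2811) = 2 + 95575/34 = 95643/34 ≈ 2813.0)
1/R = 1/(95643/34) = 34/95643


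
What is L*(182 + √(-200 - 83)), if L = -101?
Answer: -18382 - 101*I*√283 ≈ -18382.0 - 1699.1*I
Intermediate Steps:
L*(182 + √(-200 - 83)) = -101*(182 + √(-200 - 83)) = -101*(182 + √(-283)) = -101*(182 + I*√283) = -18382 - 101*I*√283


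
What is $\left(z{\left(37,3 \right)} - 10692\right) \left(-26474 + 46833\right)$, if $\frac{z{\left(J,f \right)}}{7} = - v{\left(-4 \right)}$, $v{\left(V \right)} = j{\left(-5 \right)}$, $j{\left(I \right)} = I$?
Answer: $-216965863$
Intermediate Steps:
$v{\left(V \right)} = -5$
$z{\left(J,f \right)} = 35$ ($z{\left(J,f \right)} = 7 \left(\left(-1\right) \left(-5\right)\right) = 7 \cdot 5 = 35$)
$\left(z{\left(37,3 \right)} - 10692\right) \left(-26474 + 46833\right) = \left(35 - 10692\right) \left(-26474 + 46833\right) = \left(-10657\right) 20359 = -216965863$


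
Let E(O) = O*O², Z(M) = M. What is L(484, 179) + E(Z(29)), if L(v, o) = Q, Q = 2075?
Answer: 26464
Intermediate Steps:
L(v, o) = 2075
E(O) = O³
L(484, 179) + E(Z(29)) = 2075 + 29³ = 2075 + 24389 = 26464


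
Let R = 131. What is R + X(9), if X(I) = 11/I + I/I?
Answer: 1199/9 ≈ 133.22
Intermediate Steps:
X(I) = 1 + 11/I (X(I) = 11/I + 1 = 1 + 11/I)
R + X(9) = 131 + (11 + 9)/9 = 131 + (⅑)*20 = 131 + 20/9 = 1199/9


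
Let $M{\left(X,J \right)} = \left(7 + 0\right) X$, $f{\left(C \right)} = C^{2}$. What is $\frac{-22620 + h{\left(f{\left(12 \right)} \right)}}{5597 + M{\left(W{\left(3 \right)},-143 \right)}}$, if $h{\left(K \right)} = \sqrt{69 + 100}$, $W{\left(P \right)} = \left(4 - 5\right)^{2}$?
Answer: $- \frac{22607}{5604} \approx -4.0341$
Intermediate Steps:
$W{\left(P \right)} = 1$ ($W{\left(P \right)} = \left(-1\right)^{2} = 1$)
$M{\left(X,J \right)} = 7 X$
$h{\left(K \right)} = 13$ ($h{\left(K \right)} = \sqrt{169} = 13$)
$\frac{-22620 + h{\left(f{\left(12 \right)} \right)}}{5597 + M{\left(W{\left(3 \right)},-143 \right)}} = \frac{-22620 + 13}{5597 + 7 \cdot 1} = - \frac{22607}{5597 + 7} = - \frac{22607}{5604}$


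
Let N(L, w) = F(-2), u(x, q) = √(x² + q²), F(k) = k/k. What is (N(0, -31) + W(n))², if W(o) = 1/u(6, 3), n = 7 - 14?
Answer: (15 + √5)²/225 ≈ 1.3204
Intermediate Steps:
F(k) = 1
u(x, q) = √(q² + x²)
N(L, w) = 1
n = -7
W(o) = √5/15 (W(o) = 1/(√(3² + 6²)) = 1/(√(9 + 36)) = 1/(√45) = 1/(3*√5) = √5/15)
(N(0, -31) + W(n))² = (1 + √5/15)²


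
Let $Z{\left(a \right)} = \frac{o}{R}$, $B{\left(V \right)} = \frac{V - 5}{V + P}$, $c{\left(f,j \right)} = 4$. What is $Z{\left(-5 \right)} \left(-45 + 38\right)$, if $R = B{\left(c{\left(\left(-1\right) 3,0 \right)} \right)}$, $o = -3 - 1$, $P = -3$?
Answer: $-28$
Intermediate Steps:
$o = -4$
$B{\left(V \right)} = \frac{-5 + V}{-3 + V}$ ($B{\left(V \right)} = \frac{V - 5}{V - 3} = \frac{-5 + V}{-3 + V}$)
$R = -1$ ($R = \frac{-5 + 4}{-3 + 4} = 1^{-1} \left(-1\right) = 1 \left(-1\right) = -1$)
$Z{\left(a \right)} = 4$ ($Z{\left(a \right)} = - \frac{4}{-1} = \left(-4\right) \left(-1\right) = 4$)
$Z{\left(-5 \right)} \left(-45 + 38\right) = 4 \left(-45 + 38\right) = 4 \left(-7\right) = -28$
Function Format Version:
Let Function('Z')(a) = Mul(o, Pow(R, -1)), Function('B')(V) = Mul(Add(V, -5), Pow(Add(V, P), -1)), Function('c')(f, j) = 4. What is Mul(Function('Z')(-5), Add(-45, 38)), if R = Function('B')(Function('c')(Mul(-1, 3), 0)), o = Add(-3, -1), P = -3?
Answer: -28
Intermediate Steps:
o = -4
Function('B')(V) = Mul(Pow(Add(-3, V), -1), Add(-5, V)) (Function('B')(V) = Mul(Add(V, -5), Pow(Add(V, -3), -1)) = Mul(Add(-5, V), Pow(Add(-3, V), -1)) = Mul(Pow(Add(-3, V), -1), Add(-5, V)))
R = -1 (R = Mul(Pow(Add(-3, 4), -1), Add(-5, 4)) = Mul(Pow(1, -1), -1) = Mul(1, -1) = -1)
Function('Z')(a) = 4 (Function('Z')(a) = Mul(-4, Pow(-1, -1)) = Mul(-4, -1) = 4)
Mul(Function('Z')(-5), Add(-45, 38)) = Mul(4, Add(-45, 38)) = Mul(4, -7) = -28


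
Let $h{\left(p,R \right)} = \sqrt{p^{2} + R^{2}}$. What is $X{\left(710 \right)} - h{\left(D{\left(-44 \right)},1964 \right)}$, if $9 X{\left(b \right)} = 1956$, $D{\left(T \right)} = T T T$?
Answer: $\frac{652}{3} - 4 \sqrt{453760697} \approx -84989.0$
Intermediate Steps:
$D{\left(T \right)} = T^{3}$ ($D{\left(T \right)} = T^{2} T = T^{3}$)
$X{\left(b \right)} = \frac{652}{3}$ ($X{\left(b \right)} = \frac{1}{9} \cdot 1956 = \frac{652}{3}$)
$h{\left(p,R \right)} = \sqrt{R^{2} + p^{2}}$
$X{\left(710 \right)} - h{\left(D{\left(-44 \right)},1964 \right)} = \frac{652}{3} - \sqrt{1964^{2} + \left(\left(-44\right)^{3}\right)^{2}} = \frac{652}{3} - \sqrt{3857296 + \left(-85184\right)^{2}} = \frac{652}{3} - \sqrt{3857296 + 7256313856} = \frac{652}{3} - \sqrt{7260171152} = \frac{652}{3} - 4 \sqrt{453760697}$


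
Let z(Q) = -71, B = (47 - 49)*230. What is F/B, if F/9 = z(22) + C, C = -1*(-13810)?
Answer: -123651/460 ≈ -268.81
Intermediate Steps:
B = -460 (B = -2*230 = -460)
C = 13810
F = 123651 (F = 9*(-71 + 13810) = 9*13739 = 123651)
F/B = 123651/(-460) = 123651*(-1/460) = -123651/460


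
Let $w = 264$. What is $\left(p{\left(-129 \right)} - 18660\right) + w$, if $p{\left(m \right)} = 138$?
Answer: $-18258$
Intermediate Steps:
$\left(p{\left(-129 \right)} - 18660\right) + w = \left(138 - 18660\right) + 264 = -18522 + 264 = -18258$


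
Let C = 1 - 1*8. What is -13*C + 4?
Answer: 95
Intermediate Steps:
C = -7 (C = 1 - 8 = -7)
-13*C + 4 = -13*(-7) + 4 = 91 + 4 = 95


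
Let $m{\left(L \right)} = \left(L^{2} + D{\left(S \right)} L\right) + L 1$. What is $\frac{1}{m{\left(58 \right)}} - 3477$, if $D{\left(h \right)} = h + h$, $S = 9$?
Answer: $- \frac{15528281}{4466} \approx -3477.0$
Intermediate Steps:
$D{\left(h \right)} = 2 h$
$m{\left(L \right)} = L^{2} + 19 L$ ($m{\left(L \right)} = \left(L^{2} + 2 \cdot 9 L\right) + L 1 = \left(L^{2} + 18 L\right) + L = L^{2} + 19 L$)
$\frac{1}{m{\left(58 \right)}} - 3477 = \frac{1}{58 \left(19 + 58\right)} - 3477 = \frac{1}{58 \cdot 77} - 3477 = \frac{1}{4466} - 3477 = - \frac{15528281}{4466}$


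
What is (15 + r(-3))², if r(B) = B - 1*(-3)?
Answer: 225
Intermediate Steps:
r(B) = 3 + B (r(B) = B + 3 = 3 + B)
(15 + r(-3))² = (15 + (3 - 3))² = (15 + 0)² = 15² = 225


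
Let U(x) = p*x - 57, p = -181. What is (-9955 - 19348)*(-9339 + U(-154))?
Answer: -541460834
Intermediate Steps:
U(x) = -57 - 181*x (U(x) = -181*x - 57 = -57 - 181*x)
(-9955 - 19348)*(-9339 + U(-154)) = (-9955 - 19348)*(-9339 + (-57 - 181*(-154))) = -29303*(-9339 + (-57 + 27874)) = -29303*(-9339 + 27817) = -29303*18478 = -541460834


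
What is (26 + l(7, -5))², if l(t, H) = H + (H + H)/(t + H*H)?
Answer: 109561/256 ≈ 427.97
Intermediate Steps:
l(t, H) = H + 2*H/(t + H²) (l(t, H) = H + (2*H)/(t + H²) = H + 2*H/(t + H²))
(26 + l(7, -5))² = (26 - 5*(2 + 7 + (-5)²)/(7 + (-5)²))² = (26 - 5*(2 + 7 + 25)/(7 + 25))² = (26 - 5*34/32)² = (26 - 5*1/32*34)² = (26 - 85/16)² = (331/16)² = 109561/256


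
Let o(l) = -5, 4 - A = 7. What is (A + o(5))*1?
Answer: -8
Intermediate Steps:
A = -3 (A = 4 - 1*7 = 4 - 7 = -3)
(A + o(5))*1 = (-3 - 5)*1 = -8*1 = -8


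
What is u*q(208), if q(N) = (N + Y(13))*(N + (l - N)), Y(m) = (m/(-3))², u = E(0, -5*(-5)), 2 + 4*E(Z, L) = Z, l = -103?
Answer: 210223/18 ≈ 11679.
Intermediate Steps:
E(Z, L) = -½ + Z/4
u = -½ (u = -½ + (¼)*0 = -½ + 0 = -½ ≈ -0.50000)
Y(m) = m²/9 (Y(m) = (m*(-⅓))² = (-m/3)² = m²/9)
q(N) = -17407/9 - 103*N (q(N) = (N + (⅑)*13²)*(N + (-103 - N)) = (N + (⅑)*169)*(-103) = (N + 169/9)*(-103) = (169/9 + N)*(-103) = -17407/9 - 103*N)
u*q(208) = -(-17407/9 - 103*208)/2 = -(-17407/9 - 21424)/2 = -½*(-210223/9) = 210223/18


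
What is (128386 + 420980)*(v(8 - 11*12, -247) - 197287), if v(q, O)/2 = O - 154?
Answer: -108823361574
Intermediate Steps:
v(q, O) = -308 + 2*O (v(q, O) = 2*(O - 154) = 2*(-154 + O) = -308 + 2*O)
(128386 + 420980)*(v(8 - 11*12, -247) - 197287) = (128386 + 420980)*((-308 + 2*(-247)) - 197287) = 549366*((-308 - 494) - 197287) = 549366*(-802 - 197287) = 549366*(-198089) = -108823361574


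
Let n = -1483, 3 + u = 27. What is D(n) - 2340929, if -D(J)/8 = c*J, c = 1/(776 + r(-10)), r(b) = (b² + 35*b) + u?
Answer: -643749543/275 ≈ -2.3409e+6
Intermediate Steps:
u = 24 (u = -3 + 27 = 24)
r(b) = 24 + b² + 35*b (r(b) = (b² + 35*b) + 24 = 24 + b² + 35*b)
c = 1/550 (c = 1/(776 + (24 + (-10)² + 35*(-10))) = 1/(776 + (24 + 100 - 350)) = 1/(776 - 226) = 1/550 ≈ 0.0018182)
D(J) = -4*J/275
D(n) - 2340929 = -4/275*(-1483) - 2340929 = 5932/275 - 2340929 = -643749543/275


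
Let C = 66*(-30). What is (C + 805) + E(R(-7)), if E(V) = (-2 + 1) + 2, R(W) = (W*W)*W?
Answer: -1174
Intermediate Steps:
R(W) = W³ (R(W) = W²*W = W³)
E(V) = 1 (E(V) = -1 + 2 = 1)
C = -1980
(C + 805) + E(R(-7)) = (-1980 + 805) + 1 = -1175 + 1 = -1174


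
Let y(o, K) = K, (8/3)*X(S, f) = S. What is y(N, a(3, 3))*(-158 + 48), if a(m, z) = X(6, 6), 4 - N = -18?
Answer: -495/2 ≈ -247.50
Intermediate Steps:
N = 22 (N = 4 - 1*(-18) = 4 + 18 = 22)
X(S, f) = 3*S/8
a(m, z) = 9/4 (a(m, z) = (3/8)*6 = 9/4)
y(N, a(3, 3))*(-158 + 48) = 9*(-158 + 48)/4 = (9/4)*(-110) = -495/2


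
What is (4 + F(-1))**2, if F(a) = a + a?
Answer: 4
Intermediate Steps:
F(a) = 2*a
(4 + F(-1))**2 = (4 + 2*(-1))**2 = (4 - 2)**2 = 2**2 = 4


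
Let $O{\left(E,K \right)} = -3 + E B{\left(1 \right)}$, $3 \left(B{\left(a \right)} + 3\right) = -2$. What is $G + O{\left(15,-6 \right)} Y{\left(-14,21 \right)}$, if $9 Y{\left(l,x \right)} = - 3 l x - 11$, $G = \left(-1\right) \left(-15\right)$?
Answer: $- \frac{50383}{9} \approx -5598.1$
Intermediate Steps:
$B{\left(a \right)} = - \frac{11}{3}$ ($B{\left(a \right)} = -3 + \frac{1}{3} \left(-2\right) = -3 - \frac{2}{3} = - \frac{11}{3}$)
$G = 15$
$Y{\left(l,x \right)} = - \frac{11}{9} - \frac{l x}{3}$ ($Y{\left(l,x \right)} = \frac{- 3 l x - 11}{9} = \frac{-11 - 3 l x}{9} = - \frac{11}{9} - \frac{l x}{3}$)
$O{\left(E,K \right)} = -3 - \frac{11 E}{3}$ ($O{\left(E,K \right)} = -3 + E \left(- \frac{11}{3}\right) = -3 - \frac{11 E}{3}$)
$G + O{\left(15,-6 \right)} Y{\left(-14,21 \right)} = 15 + \left(-3 - 55\right) \left(- \frac{11}{9} - \left(- \frac{14}{3}\right) 21\right) = 15 + \left(-3 - 55\right) \left(- \frac{11}{9} + 98\right) = 15 - \frac{50518}{9} = - \frac{50383}{9}$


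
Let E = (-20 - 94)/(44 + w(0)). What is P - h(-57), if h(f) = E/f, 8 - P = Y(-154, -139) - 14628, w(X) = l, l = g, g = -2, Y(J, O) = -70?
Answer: 308825/21 ≈ 14706.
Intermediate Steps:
l = -2
w(X) = -2
P = 14706 (P = 8 - (-70 - 14628) = 8 - 1*(-14698) = 8 + 14698 = 14706)
E = -19/7 (E = (-20 - 94)/(44 - 2) = -114/42 = -114*1/42 = -19/7 ≈ -2.7143)
h(f) = -19/(7*f)
P - h(-57) = 14706 - (-19)/(7*(-57)) = 14706 - (-19)*(-1)/(7*57) = 14706 - 1*1/21 = 14706 - 1/21 = 308825/21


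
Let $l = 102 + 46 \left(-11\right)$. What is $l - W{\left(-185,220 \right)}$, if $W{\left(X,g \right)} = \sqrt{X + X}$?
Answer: $-404 - i \sqrt{370} \approx -404.0 - 19.235 i$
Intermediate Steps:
$W{\left(X,g \right)} = \sqrt{2} \sqrt{X}$ ($W{\left(X,g \right)} = \sqrt{2 X} = \sqrt{2} \sqrt{X}$)
$l = -404$ ($l = 102 - 506 = -404$)
$l - W{\left(-185,220 \right)} = -404 - \sqrt{2} \sqrt{-185} = -404 - \sqrt{2} i \sqrt{185} = -404 - i \sqrt{370}$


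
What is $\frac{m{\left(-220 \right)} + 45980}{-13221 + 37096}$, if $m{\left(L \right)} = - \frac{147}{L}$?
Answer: $\frac{10115747}{5252500} \approx 1.9259$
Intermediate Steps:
$\frac{m{\left(-220 \right)} + 45980}{-13221 + 37096} = \frac{- \frac{147}{-220} + 45980}{-13221 + 37096} = \frac{\left(-147\right) \left(- \frac{1}{220}\right) + 45980}{23875} = \left(\frac{147}{220} + 45980\right) \frac{1}{23875} = \frac{10115747}{220} \cdot \frac{1}{23875} = \frac{10115747}{5252500}$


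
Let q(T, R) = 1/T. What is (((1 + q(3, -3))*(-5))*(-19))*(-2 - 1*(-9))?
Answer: 2660/3 ≈ 886.67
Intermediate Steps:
(((1 + q(3, -3))*(-5))*(-19))*(-2 - 1*(-9)) = (((1 + 1/3)*(-5))*(-19))*(-2 - 1*(-9)) = (((1 + ⅓)*(-5))*(-19))*(-2 + 9) = (((4/3)*(-5))*(-19))*7 = -20/3*(-19)*7 = (380/3)*7 = 2660/3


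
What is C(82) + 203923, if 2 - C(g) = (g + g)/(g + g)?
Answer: 203924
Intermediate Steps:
C(g) = 1 (C(g) = 2 - (g + g)/(g + g) = 2 - 2*g/(2*g) = 2 - 2*g*1/(2*g) = 2 - 1*1 = 2 - 1 = 1)
C(82) + 203923 = 1 + 203923 = 203924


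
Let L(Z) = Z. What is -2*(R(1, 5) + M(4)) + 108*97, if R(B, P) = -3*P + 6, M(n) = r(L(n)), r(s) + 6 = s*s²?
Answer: 10378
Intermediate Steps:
r(s) = -6 + s³ (r(s) = -6 + s*s² = -6 + s³)
M(n) = -6 + n³
R(B, P) = 6 - 3*P
-2*(R(1, 5) + M(4)) + 108*97 = -2*((6 - 3*5) + (-6 + 4³)) + 108*97 = -2*((6 - 15) + (-6 + 64)) + 10476 = -2*(-9 + 58) + 10476 = -2*49 + 10476 = -98 + 10476 = 10378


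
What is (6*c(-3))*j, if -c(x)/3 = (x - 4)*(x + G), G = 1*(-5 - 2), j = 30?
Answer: -37800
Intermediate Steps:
G = -7 (G = 1*(-7) = -7)
c(x) = -3*(-7 + x)*(-4 + x) (c(x) = -3*(x - 4)*(x - 7) = -3*(-4 + x)*(-7 + x) = -3*(-7 + x)*(-4 + x))
(6*c(-3))*j = (6*(-84 - 3*(-3)² + 33*(-3)))*30 = (6*(-84 - 3*9 - 99))*30 = (6*(-84 - 27 - 99))*30 = (6*(-210))*30 = -1260*30 = -37800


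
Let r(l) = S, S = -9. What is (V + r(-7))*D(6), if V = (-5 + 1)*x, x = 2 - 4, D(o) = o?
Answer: -6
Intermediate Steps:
r(l) = -9
x = -2
V = 8 (V = (-5 + 1)*(-2) = -4*(-2) = 8)
(V + r(-7))*D(6) = (8 - 9)*6 = -1*6 = -6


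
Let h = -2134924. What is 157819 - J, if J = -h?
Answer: -1977105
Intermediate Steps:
J = 2134924 (J = -1*(-2134924) = 2134924)
157819 - J = 157819 - 1*2134924 = 157819 - 2134924 = -1977105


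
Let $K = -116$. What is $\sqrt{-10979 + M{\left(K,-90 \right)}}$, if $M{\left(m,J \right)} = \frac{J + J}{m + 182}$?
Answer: $\frac{i \sqrt{1328789}}{11} \approx 104.79 i$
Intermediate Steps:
$M{\left(m,J \right)} = \frac{2 J}{182 + m}$
$\sqrt{-10979 + M{\left(K,-90 \right)}} = \sqrt{-10979 + 2 \left(-90\right) \frac{1}{182 - 116}} = \sqrt{-10979 + 2 \left(-90\right) \frac{1}{66}} = \sqrt{-10979 - \frac{30}{11}} = \sqrt{- \frac{120799}{11}} = \frac{i \sqrt{1328789}}{11}$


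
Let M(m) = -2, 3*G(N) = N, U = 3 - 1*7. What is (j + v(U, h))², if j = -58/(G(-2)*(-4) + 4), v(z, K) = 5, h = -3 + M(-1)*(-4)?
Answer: 1369/100 ≈ 13.690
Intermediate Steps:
U = -4 (U = 3 - 7 = -4)
G(N) = N/3
h = 5 (h = -3 - 2*(-4) = -3 + 8 = 5)
j = -87/10 (j = -58/(((⅓)*(-2))*(-4) + 4) = -58/(-⅔*(-4) + 4) = -58/(8/3 + 4) = -58/20/3 = -58*3/20 = -87/10 ≈ -8.7000)
(j + v(U, h))² = (-87/10 + 5)² = (-37/10)² = 1369/100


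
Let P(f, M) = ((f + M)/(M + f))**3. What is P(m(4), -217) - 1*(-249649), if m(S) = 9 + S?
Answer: 249650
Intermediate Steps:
P(f, M) = 1 (P(f, M) = ((M + f)/(M + f))**3 = 1**3 = 1)
P(m(4), -217) - 1*(-249649) = 1 - 1*(-249649) = 1 + 249649 = 249650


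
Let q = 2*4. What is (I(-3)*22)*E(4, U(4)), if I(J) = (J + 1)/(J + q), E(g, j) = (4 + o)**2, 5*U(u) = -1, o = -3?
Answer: -44/5 ≈ -8.8000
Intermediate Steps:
q = 8
U(u) = -1/5 (U(u) = (1/5)*(-1) = -1/5)
E(g, j) = 1 (E(g, j) = (4 - 3)**2 = 1**2 = 1)
I(J) = (1 + J)/(8 + J) (I(J) = (J + 1)/(J + 8) = (1 + J)/(8 + J))
(I(-3)*22)*E(4, U(4)) = (((1 - 3)/(8 - 3))*22)*1 = ((-2/5)*22)*1 = (((1/5)*(-2))*22)*1 = -2/5*22*1 = -44/5*1 = -44/5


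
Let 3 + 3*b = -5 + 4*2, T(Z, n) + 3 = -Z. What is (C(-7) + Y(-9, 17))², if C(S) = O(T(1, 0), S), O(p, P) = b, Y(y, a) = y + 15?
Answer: 36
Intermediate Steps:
T(Z, n) = -3 - Z
Y(y, a) = 15 + y
b = 0 (b = -1 + (-5 + 4*2)/3 = -1 + (-5 + 8)/3 = -1 + (⅓)*3 = -1 + 1 = 0)
O(p, P) = 0
C(S) = 0
(C(-7) + Y(-9, 17))² = (0 + (15 - 9))² = (0 + 6)² = 6² = 36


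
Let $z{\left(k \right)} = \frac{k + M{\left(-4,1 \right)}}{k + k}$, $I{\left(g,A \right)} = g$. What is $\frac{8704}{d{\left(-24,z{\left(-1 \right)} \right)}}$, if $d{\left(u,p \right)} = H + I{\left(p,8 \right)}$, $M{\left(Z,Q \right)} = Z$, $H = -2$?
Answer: $17408$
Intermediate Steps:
$z{\left(k \right)} = \frac{-4 + k}{2 k}$ ($z{\left(k \right)} = \frac{k - 4}{k + k} = \frac{-4 + k}{2 k}$)
$d{\left(u,p \right)} = -2 + p$
$\frac{8704}{d{\left(-24,z{\left(-1 \right)} \right)}} = \frac{8704}{-2 + \frac{-4 - 1}{2 \left(-1\right)}} = \frac{8704}{-2 + \frac{1}{2} \left(-1\right) \left(-5\right)} = \frac{8704}{-2 + \frac{5}{2}} = 8704 \frac{1}{\frac{1}{2}} = 8704 \cdot 2 = 17408$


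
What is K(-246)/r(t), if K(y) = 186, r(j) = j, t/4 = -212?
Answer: -93/424 ≈ -0.21934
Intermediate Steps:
t = -848 (t = 4*(-212) = -848)
K(-246)/r(t) = 186/(-848) = 186*(-1/848) = -93/424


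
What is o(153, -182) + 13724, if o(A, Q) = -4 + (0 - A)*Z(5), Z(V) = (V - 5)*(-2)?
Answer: 13720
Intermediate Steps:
Z(V) = 10 - 2*V (Z(V) = (-5 + V)*(-2) = 10 - 2*V)
o(A, Q) = -4 (o(A, Q) = -4 + (0 - A)*(10 - 2*5) = -4 + (-A)*(10 - 10) = -4 - A*0 = -4 + 0 = -4)
o(153, -182) + 13724 = -4 + 13724 = 13720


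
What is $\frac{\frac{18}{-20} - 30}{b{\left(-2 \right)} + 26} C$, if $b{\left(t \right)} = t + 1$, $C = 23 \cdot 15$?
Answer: $- \frac{21321}{50} \approx -426.42$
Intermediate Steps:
$C = 345$
$b{\left(t \right)} = 1 + t$
$\frac{\frac{18}{-20} - 30}{b{\left(-2 \right)} + 26} C = \frac{\frac{18}{-20} - 30}{\left(1 - 2\right) + 26} \cdot 345 = \frac{18 \left(- \frac{1}{20}\right) - 30}{-1 + 26} \cdot 345 = \frac{- \frac{9}{10} - 30}{25} \cdot 345 = \left(- \frac{309}{10}\right) \frac{1}{25} \cdot 345 = \left(- \frac{309}{250}\right) 345 = - \frac{21321}{50}$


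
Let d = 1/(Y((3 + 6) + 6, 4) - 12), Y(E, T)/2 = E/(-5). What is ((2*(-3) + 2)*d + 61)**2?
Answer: 303601/81 ≈ 3748.2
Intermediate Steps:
Y(E, T) = -2*E/5 (Y(E, T) = 2*(E/(-5)) = 2*(E*(-1/5)) = 2*(-E/5) = -2*E/5)
d = -1/18 (d = 1/(-2*((3 + 6) + 6)/5 - 12) = 1/(-2*(9 + 6)/5 - 12) = 1/(-2/5*15 - 12) = 1/(-6 - 12) = 1/(-18) = -1/18 ≈ -0.055556)
((2*(-3) + 2)*d + 61)**2 = ((2*(-3) + 2)*(-1/18) + 61)**2 = ((-6 + 2)*(-1/18) + 61)**2 = (-4*(-1/18) + 61)**2 = (2/9 + 61)**2 = (551/9)**2 = 303601/81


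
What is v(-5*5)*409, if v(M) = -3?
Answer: -1227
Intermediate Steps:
v(-5*5)*409 = -3*409 = -1227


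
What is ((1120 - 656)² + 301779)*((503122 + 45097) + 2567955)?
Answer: 1611295671050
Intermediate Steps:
((1120 - 656)² + 301779)*((503122 + 45097) + 2567955) = (464² + 301779)*(548219 + 2567955) = (215296 + 301779)*3116174 = 517075*3116174 = 1611295671050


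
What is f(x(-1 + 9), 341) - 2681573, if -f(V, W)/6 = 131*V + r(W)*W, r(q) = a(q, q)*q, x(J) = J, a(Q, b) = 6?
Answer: -6873977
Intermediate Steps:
r(q) = 6*q
f(V, W) = -786*V - 36*W**2 (f(V, W) = -6*(131*V + (6*W)*W) = -6*(131*V + 6*W**2) = -6*(6*W**2 + 131*V) = -786*V - 36*W**2)
f(x(-1 + 9), 341) - 2681573 = (-786*(-1 + 9) - 36*341**2) - 2681573 = (-786*8 - 36*116281) - 2681573 = (-6288 - 4186116) - 2681573 = -4192404 - 2681573 = -6873977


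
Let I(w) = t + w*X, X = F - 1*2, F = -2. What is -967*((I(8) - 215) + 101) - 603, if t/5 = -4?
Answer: 159919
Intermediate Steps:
t = -20 (t = 5*(-4) = -20)
X = -4 (X = -2 - 1*2 = -2 - 2 = -4)
I(w) = -20 - 4*w (I(w) = -20 + w*(-4) = -20 - 4*w)
-967*((I(8) - 215) + 101) - 603 = -967*(((-20 - 4*8) - 215) + 101) - 603 = -967*(((-20 - 32) - 215) + 101) - 603 = -967*((-52 - 215) + 101) - 603 = -967*(-267 + 101) - 603 = -967*(-166) - 603 = 160522 - 603 = 159919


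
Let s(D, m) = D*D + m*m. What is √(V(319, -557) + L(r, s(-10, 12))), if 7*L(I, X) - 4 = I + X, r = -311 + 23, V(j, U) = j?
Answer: √15351/7 ≈ 17.700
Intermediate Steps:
s(D, m) = D² + m²
r = -288
L(I, X) = 4/7 + I/7 + X/7 (L(I, X) = 4/7 + (I + X)/7 = 4/7 + (I/7 + X/7) = 4/7 + I/7 + X/7)
√(V(319, -557) + L(r, s(-10, 12))) = √(319 + (4/7 + (⅐)*(-288) + ((-10)² + 12²)/7)) = √(319 + (4/7 - 288/7 + (100 + 144)/7)) = √(319 + (4/7 - 288/7 + (⅐)*244)) = √(319 + (4/7 - 288/7 + 244/7)) = √(319 - 40/7) = √(2193/7) = √15351/7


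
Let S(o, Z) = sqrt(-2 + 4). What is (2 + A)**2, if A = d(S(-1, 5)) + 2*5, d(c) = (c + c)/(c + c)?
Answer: 169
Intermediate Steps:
S(o, Z) = sqrt(2)
d(c) = 1 (d(c) = (2*c)/((2*c)) = (2*c)*(1/(2*c)) = 1)
A = 11 (A = 1 + 2*5 = 1 + 10 = 11)
(2 + A)**2 = (2 + 11)**2 = 13**2 = 169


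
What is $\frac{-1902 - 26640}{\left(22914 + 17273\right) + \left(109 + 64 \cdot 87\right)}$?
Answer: $- \frac{4757}{7644} \approx -0.62232$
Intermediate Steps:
$\frac{-1902 - 26640}{\left(22914 + 17273\right) + \left(109 + 64 \cdot 87\right)} = - \frac{28542}{40187 + \left(109 + 5568\right)} = - \frac{28542}{40187 + 5677} = - \frac{28542}{45864} = \left(-28542\right) \frac{1}{45864} = - \frac{4757}{7644}$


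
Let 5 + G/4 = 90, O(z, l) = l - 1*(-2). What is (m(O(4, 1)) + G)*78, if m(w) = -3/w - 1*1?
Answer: 26364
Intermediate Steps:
O(z, l) = 2 + l (O(z, l) = l + 2 = 2 + l)
G = 340 (G = -20 + 4*90 = -20 + 360 = 340)
m(w) = -1 - 3/w (m(w) = -3/w - 1 = -1 - 3/w)
(m(O(4, 1)) + G)*78 = ((-3 - (2 + 1))/(2 + 1) + 340)*78 = ((-3 - 1*3)/3 + 340)*78 = ((-3 - 3)/3 + 340)*78 = ((⅓)*(-6) + 340)*78 = (-2 + 340)*78 = 338*78 = 26364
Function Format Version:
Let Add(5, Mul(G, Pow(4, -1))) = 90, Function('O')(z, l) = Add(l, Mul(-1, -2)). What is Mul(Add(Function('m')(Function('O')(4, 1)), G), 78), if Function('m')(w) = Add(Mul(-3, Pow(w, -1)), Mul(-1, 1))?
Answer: 26364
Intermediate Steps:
Function('O')(z, l) = Add(2, l) (Function('O')(z, l) = Add(l, 2) = Add(2, l))
G = 340 (G = Add(-20, Mul(4, 90)) = Add(-20, 360) = 340)
Function('m')(w) = Add(-1, Mul(-3, Pow(w, -1))) (Function('m')(w) = Add(Mul(-3, Pow(w, -1)), -1) = Add(-1, Mul(-3, Pow(w, -1))))
Mul(Add(Function('m')(Function('O')(4, 1)), G), 78) = Mul(Add(Mul(Pow(Add(2, 1), -1), Add(-3, Mul(-1, Add(2, 1)))), 340), 78) = Mul(Add(Mul(Pow(3, -1), Add(-3, Mul(-1, 3))), 340), 78) = Mul(Add(Mul(Rational(1, 3), Add(-3, -3)), 340), 78) = Mul(Add(Mul(Rational(1, 3), -6), 340), 78) = Mul(Add(-2, 340), 78) = Mul(338, 78) = 26364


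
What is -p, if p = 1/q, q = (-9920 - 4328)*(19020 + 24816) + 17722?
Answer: 1/624557606 ≈ 1.6011e-9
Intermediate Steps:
q = -624557606 (q = -14248*43836 + 17722 = -624575328 + 17722 = -624557606)
p = -1/624557606 (p = 1/(-624557606) = -1/624557606 ≈ -1.6011e-9)
-p = -1*(-1/624557606) = 1/624557606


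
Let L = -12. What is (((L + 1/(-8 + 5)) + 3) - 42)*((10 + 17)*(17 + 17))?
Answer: -47124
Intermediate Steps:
(((L + 1/(-8 + 5)) + 3) - 42)*((10 + 17)*(17 + 17)) = (((-12 + 1/(-8 + 5)) + 3) - 42)*((10 + 17)*(17 + 17)) = (((-12 + 1/(-3)) + 3) - 42)*(27*34) = (((-12 - ⅓) + 3) - 42)*918 = ((-37/3 + 3) - 42)*918 = (-28/3 - 42)*918 = -154/3*918 = -47124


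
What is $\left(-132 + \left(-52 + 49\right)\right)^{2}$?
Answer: $18225$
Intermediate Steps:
$\left(-132 + \left(-52 + 49\right)\right)^{2} = \left(-132 - 3\right)^{2} = \left(-135\right)^{2} = 18225$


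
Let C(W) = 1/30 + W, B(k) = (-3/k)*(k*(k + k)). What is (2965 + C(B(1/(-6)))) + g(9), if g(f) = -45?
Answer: 87631/30 ≈ 2921.0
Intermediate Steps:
B(k) = -6*k (B(k) = (-3/k)*(k*(2*k)) = (-3/k)*(2*k²) = -6*k)
C(W) = 1/30 + W
(2965 + C(B(1/(-6)))) + g(9) = (2965 + (1/30 - 6/(-6))) - 45 = (2965 + (1/30 - 6*(-1)/6)) - 45 = (2965 + (1/30 - 6*(-⅙))) - 45 = (2965 + (1/30 + 1)) - 45 = (2965 + 31/30) - 45 = 88981/30 - 45 = 87631/30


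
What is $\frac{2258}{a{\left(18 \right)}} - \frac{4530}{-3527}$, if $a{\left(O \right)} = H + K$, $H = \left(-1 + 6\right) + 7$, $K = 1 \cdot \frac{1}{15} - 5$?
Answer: $\frac{59969835}{186931} \approx 320.81$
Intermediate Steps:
$K = - \frac{74}{15}$ ($K = 1 \cdot \frac{1}{15} - 5 = \frac{1}{15} - 5 = - \frac{74}{15} \approx -4.9333$)
$H = 12$ ($H = 5 + 7 = 12$)
$a{\left(O \right)} = \frac{106}{15}$ ($a{\left(O \right)} = 12 - \frac{74}{15} = \frac{106}{15}$)
$\frac{2258}{a{\left(18 \right)}} - \frac{4530}{-3527} = \frac{2258}{\frac{106}{15}} - \frac{4530}{-3527} = 2258 \cdot \frac{15}{106} - - \frac{4530}{3527} = \frac{16935}{53} + \frac{4530}{3527} = \frac{59969835}{186931}$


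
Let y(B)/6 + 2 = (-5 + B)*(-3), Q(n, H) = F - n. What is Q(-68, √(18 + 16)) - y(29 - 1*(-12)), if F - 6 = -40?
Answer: 694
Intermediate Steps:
F = -34 (F = 6 - 40 = -34)
Q(n, H) = -34 - n
y(B) = 78 - 18*B (y(B) = -12 + 6*((-5 + B)*(-3)) = -12 + 6*(15 - 3*B) = -12 + (90 - 18*B) = 78 - 18*B)
Q(-68, √(18 + 16)) - y(29 - 1*(-12)) = (-34 - 1*(-68)) - (78 - 18*(29 - 1*(-12))) = (-34 + 68) - (78 - 18*(29 + 12)) = 34 - (78 - 18*41) = 34 - (78 - 738) = 34 - 1*(-660) = 34 + 660 = 694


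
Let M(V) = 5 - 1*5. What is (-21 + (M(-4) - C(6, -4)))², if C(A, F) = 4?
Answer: 625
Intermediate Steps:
M(V) = 0 (M(V) = 5 - 5 = 0)
(-21 + (M(-4) - C(6, -4)))² = (-21 + (0 - 1*4))² = (-21 + (0 - 4))² = (-21 - 4)² = (-25)² = 625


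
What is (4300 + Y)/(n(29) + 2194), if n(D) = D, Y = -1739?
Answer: 197/171 ≈ 1.1520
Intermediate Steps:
(4300 + Y)/(n(29) + 2194) = (4300 - 1739)/(29 + 2194) = 2561/2223 = 2561*(1/2223) = 197/171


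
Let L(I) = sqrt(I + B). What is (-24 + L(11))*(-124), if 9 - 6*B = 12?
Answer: 2976 - 62*sqrt(42) ≈ 2574.2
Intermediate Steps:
B = -1/2 (B = 3/2 - 1/6*12 = 3/2 - 2 = -1/2 ≈ -0.50000)
L(I) = sqrt(-1/2 + I) (L(I) = sqrt(I - 1/2) = sqrt(-1/2 + I))
(-24 + L(11))*(-124) = (-24 + sqrt(-2 + 4*11)/2)*(-124) = (-24 + sqrt(-2 + 44)/2)*(-124) = (-24 + sqrt(42)/2)*(-124) = 2976 - 62*sqrt(42)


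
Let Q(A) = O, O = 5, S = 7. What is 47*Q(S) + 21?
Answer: 256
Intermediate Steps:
Q(A) = 5
47*Q(S) + 21 = 47*5 + 21 = 235 + 21 = 256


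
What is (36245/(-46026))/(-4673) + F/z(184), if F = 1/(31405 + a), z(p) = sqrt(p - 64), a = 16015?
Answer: 36245/215079498 + sqrt(30)/2845200 ≈ 0.00017044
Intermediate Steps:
z(p) = sqrt(-64 + p)
F = 1/47420 (F = 1/(31405 + 16015) = 1/47420 ≈ 2.1088e-5)
(36245/(-46026))/(-4673) + F/z(184) = (36245/(-46026))/(-4673) + 1/(47420*(sqrt(-64 + 184))) = (36245*(-1/46026))*(-1/4673) + 1/(47420*(sqrt(120))) = -36245/46026*(-1/4673) + 1/(47420*((2*sqrt(30)))) = 36245/215079498 + (sqrt(30)/60)/47420 = 36245/215079498 + sqrt(30)/2845200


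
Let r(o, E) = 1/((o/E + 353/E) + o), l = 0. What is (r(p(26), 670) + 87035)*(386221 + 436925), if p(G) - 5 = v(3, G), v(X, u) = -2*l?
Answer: 22137582200975/309 ≈ 7.1643e+10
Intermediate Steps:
v(X, u) = 0 (v(X, u) = -2*0 = 0)
p(G) = 5 (p(G) = 5 + 0 = 5)
r(o, E) = 1/(o + 353/E + o/E) (r(o, E) = 1/((353/E + o/E) + o) = 1/(o + 353/E + o/E))
(r(p(26), 670) + 87035)*(386221 + 436925) = (670/(353 + 5 + 670*5) + 87035)*(386221 + 436925) = (670/(353 + 5 + 3350) + 87035)*823146 = (670/3708 + 87035)*823146 = (670*(1/3708) + 87035)*823146 = (335/1854 + 87035)*823146 = (161363225/1854)*823146 = 22137582200975/309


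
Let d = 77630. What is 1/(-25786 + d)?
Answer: 1/51844 ≈ 1.9289e-5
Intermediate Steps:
1/(-25786 + d) = 1/(-25786 + 77630) = 1/51844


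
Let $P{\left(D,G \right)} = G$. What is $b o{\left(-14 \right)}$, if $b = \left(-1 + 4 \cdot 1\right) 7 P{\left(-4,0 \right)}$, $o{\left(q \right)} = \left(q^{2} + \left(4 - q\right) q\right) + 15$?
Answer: $0$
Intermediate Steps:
$o{\left(q \right)} = 15 + q^{2} + q \left(4 - q\right)$ ($o{\left(q \right)} = \left(q^{2} + q \left(4 - q\right)\right) + 15 = 15 + q^{2} + q \left(4 - q\right)$)
$b = 0$ ($b = \left(-1 + 4 \cdot 1\right) 7 \cdot 0 = \left(-1 + 4\right) 7 \cdot 0 = 3 \cdot 7 \cdot 0 = 21 \cdot 0 = 0$)
$b o{\left(-14 \right)} = 0 \left(15 + 4 \left(-14\right)\right) = 0 \left(15 - 56\right) = 0 \left(-41\right) = 0$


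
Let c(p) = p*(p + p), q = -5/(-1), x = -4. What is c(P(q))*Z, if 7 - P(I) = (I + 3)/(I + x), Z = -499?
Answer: -998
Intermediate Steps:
q = 5 (q = -5*(-1) = 5)
P(I) = 7 - (3 + I)/(-4 + I) (P(I) = 7 - (I + 3)/(I - 4) = 7 - (3 + I)/(-4 + I))
c(p) = 2*p**2 (c(p) = p*(2*p) = 2*p**2)
c(P(q))*Z = (2*((-31 + 6*5)/(-4 + 5))**2)*(-499) = (2*((-31 + 30)/1)**2)*(-499) = (2*(1*(-1))**2)*(-499) = (2*(-1)**2)*(-499) = (2*1)*(-499) = 2*(-499) = -998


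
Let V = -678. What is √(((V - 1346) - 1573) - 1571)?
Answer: 4*I*√323 ≈ 71.889*I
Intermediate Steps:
√(((V - 1346) - 1573) - 1571) = √(((-678 - 1346) - 1573) - 1571) = √((-2024 - 1573) - 1571) = √(-3597 - 1571) = √(-5168) = 4*I*√323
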